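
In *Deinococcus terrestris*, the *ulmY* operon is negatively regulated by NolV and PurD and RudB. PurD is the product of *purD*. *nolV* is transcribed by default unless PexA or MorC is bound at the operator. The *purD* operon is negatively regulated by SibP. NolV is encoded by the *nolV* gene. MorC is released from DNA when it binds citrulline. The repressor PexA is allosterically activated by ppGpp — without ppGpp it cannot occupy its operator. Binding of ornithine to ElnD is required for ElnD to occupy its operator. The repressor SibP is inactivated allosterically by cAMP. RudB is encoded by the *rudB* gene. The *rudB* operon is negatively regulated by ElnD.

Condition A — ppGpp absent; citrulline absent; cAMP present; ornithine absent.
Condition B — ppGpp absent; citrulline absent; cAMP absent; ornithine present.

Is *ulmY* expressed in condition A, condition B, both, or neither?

B only

Condition A:
ppGpp is absent, so PexA is inactive.
Citrulline is absent, so MorC is active.
With repressor MorC bound, *nolV* is not transcribed.
So NolV is not produced.
cAMP is present, so SibP is inactive.
With no repressor bound, *purD* is transcribed.
So PurD is produced and active.
Ornithine is absent, so ElnD is inactive.
With no repressor bound, *rudB* is transcribed.
So RudB is produced and active.
With repressor PurD bound, *ulmY* is not transcribed.
→ *ulmY* is OFF in A.
Condition B:
ppGpp is absent, so PexA is inactive.
Citrulline is absent, so MorC is active.
With repressor MorC bound, *nolV* is not transcribed.
So NolV is not produced.
cAMP is absent, so SibP is active.
With repressor SibP bound, *purD* is not transcribed.
So PurD is not produced.
Ornithine is present, so ElnD is active.
With repressor ElnD bound, *rudB* is not transcribed.
So RudB is not produced.
With no repressor bound, *ulmY* is transcribed.
→ *ulmY* is ON in B.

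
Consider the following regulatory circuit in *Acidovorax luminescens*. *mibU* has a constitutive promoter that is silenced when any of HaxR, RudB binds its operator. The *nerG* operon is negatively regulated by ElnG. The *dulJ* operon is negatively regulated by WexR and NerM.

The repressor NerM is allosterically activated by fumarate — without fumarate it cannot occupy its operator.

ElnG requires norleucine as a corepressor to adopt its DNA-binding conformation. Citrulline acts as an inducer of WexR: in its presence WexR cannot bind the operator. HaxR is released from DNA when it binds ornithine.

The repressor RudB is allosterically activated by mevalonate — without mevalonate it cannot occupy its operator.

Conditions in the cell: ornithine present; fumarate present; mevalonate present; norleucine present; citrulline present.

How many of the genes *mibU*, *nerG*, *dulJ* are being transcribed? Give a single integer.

0

Ornithine is present, so HaxR is inactive.
Mevalonate is present, so RudB is active.
With repressor RudB bound, *mibU* is not transcribed.
→ *mibU* is OFF.
Norleucine is present, so ElnG is active.
With repressor ElnG bound, *nerG* is not transcribed.
→ *nerG* is OFF.
Citrulline is present, so WexR is inactive.
Fumarate is present, so NerM is active.
With repressor NerM bound, *dulJ* is not transcribed.
→ *dulJ* is OFF.
0 of the 3 genes are transcribed.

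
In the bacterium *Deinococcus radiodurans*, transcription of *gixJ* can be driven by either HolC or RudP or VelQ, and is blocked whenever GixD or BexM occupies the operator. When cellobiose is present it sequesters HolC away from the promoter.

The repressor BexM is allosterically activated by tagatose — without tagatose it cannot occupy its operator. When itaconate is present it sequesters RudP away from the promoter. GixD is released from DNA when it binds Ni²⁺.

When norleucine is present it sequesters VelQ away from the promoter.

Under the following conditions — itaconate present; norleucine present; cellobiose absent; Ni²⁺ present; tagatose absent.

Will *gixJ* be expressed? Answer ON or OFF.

ON

Cellobiose is absent, so HolC is active.
Itaconate is present, so RudP is inactive.
Ni²⁺ is present, so GixD is inactive.
Norleucine is present, so VelQ is inactive.
Tagatose is absent, so BexM is inactive.
Activator HolC is present, so *gixJ* is transcribed.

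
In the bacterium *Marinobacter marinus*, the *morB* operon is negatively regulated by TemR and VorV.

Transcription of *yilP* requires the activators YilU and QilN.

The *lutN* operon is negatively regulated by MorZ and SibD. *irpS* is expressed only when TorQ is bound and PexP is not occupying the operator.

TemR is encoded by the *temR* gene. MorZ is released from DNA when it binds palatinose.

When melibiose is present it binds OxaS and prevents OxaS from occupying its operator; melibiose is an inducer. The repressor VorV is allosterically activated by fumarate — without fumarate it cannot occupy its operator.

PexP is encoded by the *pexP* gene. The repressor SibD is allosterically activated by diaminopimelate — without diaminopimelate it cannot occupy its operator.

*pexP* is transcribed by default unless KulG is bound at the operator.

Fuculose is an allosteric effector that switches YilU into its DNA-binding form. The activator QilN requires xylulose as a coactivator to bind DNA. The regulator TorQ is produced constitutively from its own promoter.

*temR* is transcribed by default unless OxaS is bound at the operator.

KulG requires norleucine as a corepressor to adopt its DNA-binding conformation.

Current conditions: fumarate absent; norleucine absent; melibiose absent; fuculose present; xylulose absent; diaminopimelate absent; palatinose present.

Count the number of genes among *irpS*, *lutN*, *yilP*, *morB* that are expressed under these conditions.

TorQ is produced constitutively and is active.
Norleucine is absent, so KulG is inactive.
With no repressor bound, *pexP* is transcribed.
So PexP is produced and active.
With repressor PexP bound, *irpS* is not transcribed.
→ *irpS* is OFF.
Palatinose is present, so MorZ is inactive.
Diaminopimelate is absent, so SibD is inactive.
With no repressor bound, *lutN* is transcribed.
→ *lutN* is ON.
Fuculose is present, so YilU is active.
Xylulose is absent, so QilN is inactive.
Required activator QilN is absent, so *yilP* is not transcribed.
→ *yilP* is OFF.
Melibiose is absent, so OxaS is active.
With repressor OxaS bound, *temR* is not transcribed.
So TemR is not produced.
Fumarate is absent, so VorV is inactive.
With no repressor bound, *morB* is transcribed.
→ *morB* is ON.
2 of the 4 genes are transcribed.

2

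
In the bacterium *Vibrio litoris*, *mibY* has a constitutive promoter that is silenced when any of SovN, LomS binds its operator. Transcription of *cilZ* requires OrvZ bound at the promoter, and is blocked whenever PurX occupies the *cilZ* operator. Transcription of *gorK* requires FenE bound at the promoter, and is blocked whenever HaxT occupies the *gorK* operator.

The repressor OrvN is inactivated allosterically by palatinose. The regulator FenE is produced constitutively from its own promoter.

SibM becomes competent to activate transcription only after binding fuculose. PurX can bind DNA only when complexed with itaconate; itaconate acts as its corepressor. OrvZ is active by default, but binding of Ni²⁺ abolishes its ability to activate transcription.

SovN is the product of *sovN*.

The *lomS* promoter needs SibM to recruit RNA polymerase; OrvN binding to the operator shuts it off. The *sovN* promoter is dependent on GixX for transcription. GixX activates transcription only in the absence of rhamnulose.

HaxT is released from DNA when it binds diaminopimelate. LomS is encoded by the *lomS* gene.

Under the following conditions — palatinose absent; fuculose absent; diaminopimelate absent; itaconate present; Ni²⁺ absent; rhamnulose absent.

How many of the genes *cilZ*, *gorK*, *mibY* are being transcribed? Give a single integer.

0

Ni²⁺ is absent, so OrvZ is active.
Itaconate is present, so PurX is active.
With repressor PurX bound, *cilZ* is not transcribed.
→ *cilZ* is OFF.
Diaminopimelate is absent, so HaxT is active.
FenE is produced constitutively and is active.
With repressor HaxT bound, *gorK* is not transcribed.
→ *gorK* is OFF.
Rhamnulose is absent, so GixX is active.
No repressor is bound and GixX is active, so *sovN* is transcribed.
So SovN is produced and active.
Palatinose is absent, so OrvN is active.
Fuculose is absent, so SibM is inactive.
With repressor OrvN bound, *lomS* is not transcribed.
So LomS is not produced.
With repressor SovN bound, *mibY* is not transcribed.
→ *mibY* is OFF.
0 of the 3 genes are transcribed.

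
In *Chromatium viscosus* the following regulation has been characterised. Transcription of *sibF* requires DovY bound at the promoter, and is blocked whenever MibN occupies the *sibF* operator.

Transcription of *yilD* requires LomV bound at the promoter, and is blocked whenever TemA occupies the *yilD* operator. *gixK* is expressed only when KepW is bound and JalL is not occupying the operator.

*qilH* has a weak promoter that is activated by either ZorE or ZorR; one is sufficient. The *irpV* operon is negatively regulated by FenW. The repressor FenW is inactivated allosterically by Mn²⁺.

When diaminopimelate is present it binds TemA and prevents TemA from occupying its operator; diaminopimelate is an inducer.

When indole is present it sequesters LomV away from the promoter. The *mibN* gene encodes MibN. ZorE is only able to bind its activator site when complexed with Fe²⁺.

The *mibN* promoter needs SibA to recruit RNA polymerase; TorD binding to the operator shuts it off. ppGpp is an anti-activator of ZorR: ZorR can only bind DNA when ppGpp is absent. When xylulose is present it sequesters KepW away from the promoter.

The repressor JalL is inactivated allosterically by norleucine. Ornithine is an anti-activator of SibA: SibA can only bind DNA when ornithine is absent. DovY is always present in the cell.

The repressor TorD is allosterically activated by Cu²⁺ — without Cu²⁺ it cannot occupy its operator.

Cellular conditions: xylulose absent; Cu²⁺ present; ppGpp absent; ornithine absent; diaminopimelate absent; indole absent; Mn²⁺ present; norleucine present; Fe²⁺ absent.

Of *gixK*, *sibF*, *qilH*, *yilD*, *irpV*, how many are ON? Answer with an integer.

4

Xylulose is absent, so KepW is active.
Norleucine is present, so JalL is inactive.
No repressor is bound and KepW is active, so *gixK* is transcribed.
→ *gixK* is ON.
Ornithine is absent, so SibA is active.
Cu²⁺ is present, so TorD is active.
With repressor TorD bound, *mibN* is not transcribed.
So MibN is not produced.
DovY is produced constitutively and is active.
No repressor is bound and DovY is active, so *sibF* is transcribed.
→ *sibF* is ON.
Fe²⁺ is absent, so ZorE is inactive.
ppGpp is absent, so ZorR is active.
Activator ZorR is present, so *qilH* is transcribed.
→ *qilH* is ON.
Indole is absent, so LomV is active.
Diaminopimelate is absent, so TemA is active.
With repressor TemA bound, *yilD* is not transcribed.
→ *yilD* is OFF.
Mn²⁺ is present, so FenW is inactive.
With no repressor bound, *irpV* is transcribed.
→ *irpV* is ON.
4 of the 5 genes are transcribed.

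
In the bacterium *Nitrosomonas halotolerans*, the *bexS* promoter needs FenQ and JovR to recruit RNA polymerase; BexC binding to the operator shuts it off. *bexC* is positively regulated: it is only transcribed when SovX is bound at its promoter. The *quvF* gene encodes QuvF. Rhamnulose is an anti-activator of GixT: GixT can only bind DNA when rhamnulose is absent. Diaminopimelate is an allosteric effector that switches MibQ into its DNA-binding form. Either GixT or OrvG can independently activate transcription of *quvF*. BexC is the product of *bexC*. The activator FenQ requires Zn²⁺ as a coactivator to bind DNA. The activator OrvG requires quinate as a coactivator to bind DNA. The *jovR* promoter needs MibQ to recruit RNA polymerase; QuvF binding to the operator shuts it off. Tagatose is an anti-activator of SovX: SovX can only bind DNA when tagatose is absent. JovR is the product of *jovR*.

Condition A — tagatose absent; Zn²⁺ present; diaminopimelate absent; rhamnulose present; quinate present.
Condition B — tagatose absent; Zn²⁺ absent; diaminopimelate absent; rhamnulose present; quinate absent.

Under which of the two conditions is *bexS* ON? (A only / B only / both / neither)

Condition A:
Tagatose is absent, so SovX is active.
No repressor is bound and SovX is active, so *bexC* is transcribed.
So BexC is produced and active.
Zn²⁺ is present, so FenQ is active.
Diaminopimelate is absent, so MibQ is inactive.
Rhamnulose is present, so GixT is inactive.
Quinate is present, so OrvG is active.
Activator OrvG is present, so *quvF* is transcribed.
So QuvF is produced and active.
With repressor QuvF bound, *jovR* is not transcribed.
So JovR is not produced.
With repressor BexC bound, *bexS* is not transcribed.
→ *bexS* is OFF in A.
Condition B:
Tagatose is absent, so SovX is active.
No repressor is bound and SovX is active, so *bexC* is transcribed.
So BexC is produced and active.
Zn²⁺ is absent, so FenQ is inactive.
Diaminopimelate is absent, so MibQ is inactive.
Rhamnulose is present, so GixT is inactive.
Quinate is absent, so OrvG is inactive.
No activator is available at the *quvF* promoter, so *quvF* is not transcribed.
So QuvF is not produced.
Required activator MibQ is absent, so *jovR* is not transcribed.
So JovR is not produced.
With repressor BexC bound, *bexS* is not transcribed.
→ *bexS* is OFF in B.

neither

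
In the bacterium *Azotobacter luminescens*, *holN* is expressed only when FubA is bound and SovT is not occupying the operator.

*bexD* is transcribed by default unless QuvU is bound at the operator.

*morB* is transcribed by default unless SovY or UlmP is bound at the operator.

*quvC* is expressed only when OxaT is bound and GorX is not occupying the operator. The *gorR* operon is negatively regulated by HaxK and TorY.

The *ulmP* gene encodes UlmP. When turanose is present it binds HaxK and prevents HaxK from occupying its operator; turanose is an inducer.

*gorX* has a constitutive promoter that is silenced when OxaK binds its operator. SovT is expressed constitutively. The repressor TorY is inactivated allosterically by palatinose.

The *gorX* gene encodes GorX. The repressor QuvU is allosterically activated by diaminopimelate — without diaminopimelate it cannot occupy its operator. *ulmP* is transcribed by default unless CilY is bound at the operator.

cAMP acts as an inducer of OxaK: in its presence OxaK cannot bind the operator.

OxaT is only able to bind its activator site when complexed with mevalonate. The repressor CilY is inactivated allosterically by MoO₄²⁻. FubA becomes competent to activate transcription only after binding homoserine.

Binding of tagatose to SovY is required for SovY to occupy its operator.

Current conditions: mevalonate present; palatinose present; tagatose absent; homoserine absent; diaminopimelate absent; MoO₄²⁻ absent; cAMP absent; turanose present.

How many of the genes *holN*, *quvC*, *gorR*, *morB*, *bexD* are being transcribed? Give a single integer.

Homoserine is absent, so FubA is inactive.
SovT is produced constitutively and is active.
With repressor SovT bound, *holN* is not transcribed.
→ *holN* is OFF.
cAMP is absent, so OxaK is active.
With repressor OxaK bound, *gorX* is not transcribed.
So GorX is not produced.
Mevalonate is present, so OxaT is active.
No repressor is bound and OxaT is active, so *quvC* is transcribed.
→ *quvC* is ON.
Turanose is present, so HaxK is inactive.
Palatinose is present, so TorY is inactive.
With no repressor bound, *gorR* is transcribed.
→ *gorR* is ON.
Tagatose is absent, so SovY is inactive.
MoO₄²⁻ is absent, so CilY is active.
With repressor CilY bound, *ulmP* is not transcribed.
So UlmP is not produced.
With no repressor bound, *morB* is transcribed.
→ *morB* is ON.
Diaminopimelate is absent, so QuvU is inactive.
With no repressor bound, *bexD* is transcribed.
→ *bexD* is ON.
4 of the 5 genes are transcribed.

4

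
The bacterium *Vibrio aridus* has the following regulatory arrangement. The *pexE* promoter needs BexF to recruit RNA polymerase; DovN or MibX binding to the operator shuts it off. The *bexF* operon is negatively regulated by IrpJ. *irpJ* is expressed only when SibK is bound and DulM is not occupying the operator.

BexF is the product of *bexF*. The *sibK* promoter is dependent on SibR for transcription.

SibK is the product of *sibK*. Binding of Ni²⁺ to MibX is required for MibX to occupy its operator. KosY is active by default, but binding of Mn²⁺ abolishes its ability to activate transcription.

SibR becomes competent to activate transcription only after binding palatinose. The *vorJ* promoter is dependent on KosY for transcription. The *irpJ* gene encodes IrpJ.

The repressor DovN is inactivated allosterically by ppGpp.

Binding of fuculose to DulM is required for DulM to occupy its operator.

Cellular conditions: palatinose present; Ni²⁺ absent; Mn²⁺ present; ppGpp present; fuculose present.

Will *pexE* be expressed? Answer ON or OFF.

Palatinose is present, so SibR is active.
No repressor is bound and SibR is active, so *sibK* is transcribed.
So SibK is produced and active.
Fuculose is present, so DulM is active.
With repressor DulM bound, *irpJ* is not transcribed.
So IrpJ is not produced.
With no repressor bound, *bexF* is transcribed.
So BexF is produced and active.
ppGpp is present, so DovN is inactive.
Ni²⁺ is absent, so MibX is inactive.
No repressor is bound and BexF is active, so *pexE* is transcribed.

ON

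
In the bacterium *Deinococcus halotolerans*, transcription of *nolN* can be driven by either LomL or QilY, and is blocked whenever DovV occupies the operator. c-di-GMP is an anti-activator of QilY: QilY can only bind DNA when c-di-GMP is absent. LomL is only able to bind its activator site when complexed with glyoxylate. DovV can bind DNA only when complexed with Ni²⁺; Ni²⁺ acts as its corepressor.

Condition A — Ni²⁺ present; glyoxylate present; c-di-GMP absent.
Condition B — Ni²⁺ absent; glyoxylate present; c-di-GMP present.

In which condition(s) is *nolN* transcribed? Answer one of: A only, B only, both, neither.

B only

Condition A:
Ni²⁺ is present, so DovV is active.
Glyoxylate is present, so LomL is active.
c-di-GMP is absent, so QilY is active.
With repressor DovV bound, *nolN* is not transcribed.
→ *nolN* is OFF in A.
Condition B:
Ni²⁺ is absent, so DovV is inactive.
Glyoxylate is present, so LomL is active.
c-di-GMP is present, so QilY is inactive.
Activator LomL is present, so *nolN* is transcribed.
→ *nolN* is ON in B.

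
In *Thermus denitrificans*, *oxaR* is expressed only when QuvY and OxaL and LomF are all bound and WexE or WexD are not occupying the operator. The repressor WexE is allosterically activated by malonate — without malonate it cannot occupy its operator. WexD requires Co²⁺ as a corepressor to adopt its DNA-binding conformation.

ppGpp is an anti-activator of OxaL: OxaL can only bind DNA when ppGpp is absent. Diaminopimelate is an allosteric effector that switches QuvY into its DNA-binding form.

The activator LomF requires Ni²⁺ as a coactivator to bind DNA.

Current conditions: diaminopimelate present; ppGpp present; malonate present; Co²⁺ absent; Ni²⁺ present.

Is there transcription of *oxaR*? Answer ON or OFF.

OFF

Malonate is present, so WexE is active.
Diaminopimelate is present, so QuvY is active.
ppGpp is present, so OxaL is inactive.
Ni²⁺ is present, so LomF is active.
Co²⁺ is absent, so WexD is inactive.
With repressor WexE bound, *oxaR* is not transcribed.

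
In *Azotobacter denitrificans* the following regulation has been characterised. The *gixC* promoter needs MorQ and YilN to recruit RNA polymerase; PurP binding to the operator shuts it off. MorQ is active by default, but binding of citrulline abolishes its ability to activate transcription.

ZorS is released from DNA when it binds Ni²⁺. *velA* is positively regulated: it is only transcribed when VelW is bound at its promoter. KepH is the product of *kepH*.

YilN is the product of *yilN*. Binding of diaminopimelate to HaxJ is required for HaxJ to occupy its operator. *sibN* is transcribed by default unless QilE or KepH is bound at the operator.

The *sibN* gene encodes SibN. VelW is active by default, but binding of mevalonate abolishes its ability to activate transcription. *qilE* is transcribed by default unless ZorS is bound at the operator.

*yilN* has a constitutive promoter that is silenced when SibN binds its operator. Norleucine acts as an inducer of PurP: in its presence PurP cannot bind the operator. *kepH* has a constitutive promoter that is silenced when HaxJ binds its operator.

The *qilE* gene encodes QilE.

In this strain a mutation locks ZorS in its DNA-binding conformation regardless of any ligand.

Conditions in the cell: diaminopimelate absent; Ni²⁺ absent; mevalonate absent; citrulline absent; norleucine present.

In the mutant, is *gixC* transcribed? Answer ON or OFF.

Citrulline is absent, so MorQ is active.
Norleucine is present, so PurP is inactive.
ZorS is constitutively active in this strain.
With repressor ZorS bound, *qilE* is not transcribed.
So QilE is not produced.
Diaminopimelate is absent, so HaxJ is inactive.
With no repressor bound, *kepH* is transcribed.
So KepH is produced and active.
With repressor KepH bound, *sibN* is not transcribed.
So SibN is not produced.
With no repressor bound, *yilN* is transcribed.
So YilN is produced and active.
No repressor is bound and MorQ and YilN are active, so *gixC* is transcribed.

ON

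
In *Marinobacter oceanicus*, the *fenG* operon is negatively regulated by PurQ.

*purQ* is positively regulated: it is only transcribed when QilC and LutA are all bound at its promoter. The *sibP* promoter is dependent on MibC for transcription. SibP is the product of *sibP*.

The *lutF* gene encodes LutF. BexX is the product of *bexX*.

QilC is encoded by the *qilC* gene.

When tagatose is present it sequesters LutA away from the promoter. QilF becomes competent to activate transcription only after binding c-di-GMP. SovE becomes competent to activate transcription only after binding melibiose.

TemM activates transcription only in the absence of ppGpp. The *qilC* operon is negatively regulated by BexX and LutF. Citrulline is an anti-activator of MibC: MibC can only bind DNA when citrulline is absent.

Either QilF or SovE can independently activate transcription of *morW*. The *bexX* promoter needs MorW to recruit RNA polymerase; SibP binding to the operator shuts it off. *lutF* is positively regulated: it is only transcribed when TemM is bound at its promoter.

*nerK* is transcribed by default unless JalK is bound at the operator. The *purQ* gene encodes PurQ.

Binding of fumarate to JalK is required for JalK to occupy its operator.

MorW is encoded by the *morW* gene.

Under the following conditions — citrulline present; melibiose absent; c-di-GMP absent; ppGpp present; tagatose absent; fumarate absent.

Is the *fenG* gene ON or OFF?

OFF

c-di-GMP is absent, so QilF is inactive.
Melibiose is absent, so SovE is inactive.
No activator is available at the *morW* promoter, so *morW* is not transcribed.
So MorW is not produced.
Citrulline is present, so MibC is inactive.
Required activator MibC is absent, so *sibP* is not transcribed.
So SibP is not produced.
Required activator MorW is absent, so *bexX* is not transcribed.
So BexX is not produced.
ppGpp is present, so TemM is inactive.
Required activator TemM is absent, so *lutF* is not transcribed.
So LutF is not produced.
With no repressor bound, *qilC* is transcribed.
So QilC is produced and active.
Tagatose is absent, so LutA is active.
No repressor is bound and QilC and LutA are active, so *purQ* is transcribed.
So PurQ is produced and active.
With repressor PurQ bound, *fenG* is not transcribed.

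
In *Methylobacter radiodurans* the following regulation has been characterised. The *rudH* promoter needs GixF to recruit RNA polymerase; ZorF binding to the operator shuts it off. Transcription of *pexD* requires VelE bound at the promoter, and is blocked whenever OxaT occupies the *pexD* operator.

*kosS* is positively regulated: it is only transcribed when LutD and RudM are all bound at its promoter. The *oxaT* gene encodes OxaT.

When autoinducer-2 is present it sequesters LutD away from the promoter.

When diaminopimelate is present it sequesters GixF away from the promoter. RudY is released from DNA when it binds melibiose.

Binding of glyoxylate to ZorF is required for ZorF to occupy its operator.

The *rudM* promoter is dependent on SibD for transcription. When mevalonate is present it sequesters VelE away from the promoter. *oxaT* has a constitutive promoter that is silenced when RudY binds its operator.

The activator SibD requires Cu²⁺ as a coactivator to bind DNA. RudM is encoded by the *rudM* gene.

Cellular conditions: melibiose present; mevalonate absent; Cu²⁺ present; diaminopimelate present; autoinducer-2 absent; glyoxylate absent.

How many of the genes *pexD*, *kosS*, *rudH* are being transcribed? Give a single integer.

Mevalonate is absent, so VelE is active.
Melibiose is present, so RudY is inactive.
With no repressor bound, *oxaT* is transcribed.
So OxaT is produced and active.
With repressor OxaT bound, *pexD* is not transcribed.
→ *pexD* is OFF.
Autoinducer-2 is absent, so LutD is active.
Cu²⁺ is present, so SibD is active.
No repressor is bound and SibD is active, so *rudM* is transcribed.
So RudM is produced and active.
No repressor is bound and LutD and RudM are active, so *kosS* is transcribed.
→ *kosS* is ON.
Glyoxylate is absent, so ZorF is inactive.
Diaminopimelate is present, so GixF is inactive.
Required activator GixF is absent, so *rudH* is not transcribed.
→ *rudH* is OFF.
1 of the 3 genes is transcribed.

1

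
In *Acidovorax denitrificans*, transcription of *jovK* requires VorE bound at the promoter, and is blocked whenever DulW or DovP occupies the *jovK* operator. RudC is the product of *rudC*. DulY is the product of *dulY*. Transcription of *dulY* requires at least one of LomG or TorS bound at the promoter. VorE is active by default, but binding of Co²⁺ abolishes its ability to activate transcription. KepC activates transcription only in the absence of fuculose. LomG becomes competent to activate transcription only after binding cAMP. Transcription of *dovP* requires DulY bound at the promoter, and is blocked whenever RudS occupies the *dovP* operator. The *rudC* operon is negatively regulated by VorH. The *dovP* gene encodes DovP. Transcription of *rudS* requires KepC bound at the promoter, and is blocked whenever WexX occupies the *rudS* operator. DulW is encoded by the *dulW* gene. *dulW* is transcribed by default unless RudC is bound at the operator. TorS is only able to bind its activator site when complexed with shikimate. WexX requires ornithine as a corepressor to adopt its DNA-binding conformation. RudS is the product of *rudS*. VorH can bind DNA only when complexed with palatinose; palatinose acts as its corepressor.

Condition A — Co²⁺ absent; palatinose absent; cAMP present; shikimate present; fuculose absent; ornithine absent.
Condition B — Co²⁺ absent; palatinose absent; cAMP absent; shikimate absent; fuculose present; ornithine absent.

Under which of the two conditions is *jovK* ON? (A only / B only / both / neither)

Condition A:
Co²⁺ is absent, so VorE is active.
Palatinose is absent, so VorH is inactive.
With no repressor bound, *rudC* is transcribed.
So RudC is produced and active.
With repressor RudC bound, *dulW* is not transcribed.
So DulW is not produced.
cAMP is present, so LomG is active.
Shikimate is present, so TorS is active.
Activator LomG is present, so *dulY* is transcribed.
So DulY is produced and active.
Fuculose is absent, so KepC is active.
Ornithine is absent, so WexX is inactive.
No repressor is bound and KepC is active, so *rudS* is transcribed.
So RudS is produced and active.
With repressor RudS bound, *dovP* is not transcribed.
So DovP is not produced.
No repressor is bound and VorE is active, so *jovK* is transcribed.
→ *jovK* is ON in A.
Condition B:
Co²⁺ is absent, so VorE is active.
Palatinose is absent, so VorH is inactive.
With no repressor bound, *rudC* is transcribed.
So RudC is produced and active.
With repressor RudC bound, *dulW* is not transcribed.
So DulW is not produced.
cAMP is absent, so LomG is inactive.
Shikimate is absent, so TorS is inactive.
No activator is available at the *dulY* promoter, so *dulY* is not transcribed.
So DulY is not produced.
Fuculose is present, so KepC is inactive.
Ornithine is absent, so WexX is inactive.
Required activator KepC is absent, so *rudS* is not transcribed.
So RudS is not produced.
Required activator DulY is absent, so *dovP* is not transcribed.
So DovP is not produced.
No repressor is bound and VorE is active, so *jovK* is transcribed.
→ *jovK* is ON in B.

both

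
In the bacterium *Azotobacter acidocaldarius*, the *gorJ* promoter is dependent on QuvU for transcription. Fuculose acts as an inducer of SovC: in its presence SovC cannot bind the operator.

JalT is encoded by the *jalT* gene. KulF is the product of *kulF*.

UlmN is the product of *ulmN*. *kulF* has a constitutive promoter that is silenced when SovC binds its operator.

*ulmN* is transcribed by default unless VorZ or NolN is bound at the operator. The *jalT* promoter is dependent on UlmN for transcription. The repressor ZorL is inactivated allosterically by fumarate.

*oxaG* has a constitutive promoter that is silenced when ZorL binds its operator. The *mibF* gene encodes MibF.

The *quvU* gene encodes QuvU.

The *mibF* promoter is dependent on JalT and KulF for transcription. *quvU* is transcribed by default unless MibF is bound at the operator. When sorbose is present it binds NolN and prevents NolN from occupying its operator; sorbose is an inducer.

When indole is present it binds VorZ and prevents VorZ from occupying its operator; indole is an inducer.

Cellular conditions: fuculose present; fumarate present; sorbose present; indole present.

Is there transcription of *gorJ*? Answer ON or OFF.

OFF

Indole is present, so VorZ is inactive.
Sorbose is present, so NolN is inactive.
With no repressor bound, *ulmN* is transcribed.
So UlmN is produced and active.
No repressor is bound and UlmN is active, so *jalT* is transcribed.
So JalT is produced and active.
Fuculose is present, so SovC is inactive.
With no repressor bound, *kulF* is transcribed.
So KulF is produced and active.
No repressor is bound and JalT and KulF are active, so *mibF* is transcribed.
So MibF is produced and active.
With repressor MibF bound, *quvU* is not transcribed.
So QuvU is not produced.
Required activator QuvU is absent, so *gorJ* is not transcribed.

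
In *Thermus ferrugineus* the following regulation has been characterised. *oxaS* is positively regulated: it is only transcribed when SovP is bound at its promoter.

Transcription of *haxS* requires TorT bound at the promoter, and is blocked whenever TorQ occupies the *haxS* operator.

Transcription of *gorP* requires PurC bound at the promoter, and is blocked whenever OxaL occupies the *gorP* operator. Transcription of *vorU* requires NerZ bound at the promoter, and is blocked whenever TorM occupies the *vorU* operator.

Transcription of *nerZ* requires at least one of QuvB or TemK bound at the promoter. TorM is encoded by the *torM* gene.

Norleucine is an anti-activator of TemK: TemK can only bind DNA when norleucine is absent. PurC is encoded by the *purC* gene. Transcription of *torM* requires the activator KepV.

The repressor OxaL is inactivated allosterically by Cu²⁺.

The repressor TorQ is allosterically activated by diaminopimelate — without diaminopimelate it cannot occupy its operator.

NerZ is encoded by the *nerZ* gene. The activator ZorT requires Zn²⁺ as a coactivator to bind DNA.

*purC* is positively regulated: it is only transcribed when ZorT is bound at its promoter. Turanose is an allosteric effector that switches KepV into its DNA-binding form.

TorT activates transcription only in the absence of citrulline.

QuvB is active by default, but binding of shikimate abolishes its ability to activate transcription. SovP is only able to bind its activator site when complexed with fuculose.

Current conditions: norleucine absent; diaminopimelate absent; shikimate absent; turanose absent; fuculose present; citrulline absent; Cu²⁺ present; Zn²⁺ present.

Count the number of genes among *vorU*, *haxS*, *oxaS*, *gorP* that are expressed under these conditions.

Turanose is absent, so KepV is inactive.
Required activator KepV is absent, so *torM* is not transcribed.
So TorM is not produced.
Shikimate is absent, so QuvB is active.
Norleucine is absent, so TemK is active.
Activator QuvB is present, so *nerZ* is transcribed.
So NerZ is produced and active.
No repressor is bound and NerZ is active, so *vorU* is transcribed.
→ *vorU* is ON.
Citrulline is absent, so TorT is active.
Diaminopimelate is absent, so TorQ is inactive.
No repressor is bound and TorT is active, so *haxS* is transcribed.
→ *haxS* is ON.
Fuculose is present, so SovP is active.
No repressor is bound and SovP is active, so *oxaS* is transcribed.
→ *oxaS* is ON.
Zn²⁺ is present, so ZorT is active.
No repressor is bound and ZorT is active, so *purC* is transcribed.
So PurC is produced and active.
Cu²⁺ is present, so OxaL is inactive.
No repressor is bound and PurC is active, so *gorP* is transcribed.
→ *gorP* is ON.
4 of the 4 genes are transcribed.

4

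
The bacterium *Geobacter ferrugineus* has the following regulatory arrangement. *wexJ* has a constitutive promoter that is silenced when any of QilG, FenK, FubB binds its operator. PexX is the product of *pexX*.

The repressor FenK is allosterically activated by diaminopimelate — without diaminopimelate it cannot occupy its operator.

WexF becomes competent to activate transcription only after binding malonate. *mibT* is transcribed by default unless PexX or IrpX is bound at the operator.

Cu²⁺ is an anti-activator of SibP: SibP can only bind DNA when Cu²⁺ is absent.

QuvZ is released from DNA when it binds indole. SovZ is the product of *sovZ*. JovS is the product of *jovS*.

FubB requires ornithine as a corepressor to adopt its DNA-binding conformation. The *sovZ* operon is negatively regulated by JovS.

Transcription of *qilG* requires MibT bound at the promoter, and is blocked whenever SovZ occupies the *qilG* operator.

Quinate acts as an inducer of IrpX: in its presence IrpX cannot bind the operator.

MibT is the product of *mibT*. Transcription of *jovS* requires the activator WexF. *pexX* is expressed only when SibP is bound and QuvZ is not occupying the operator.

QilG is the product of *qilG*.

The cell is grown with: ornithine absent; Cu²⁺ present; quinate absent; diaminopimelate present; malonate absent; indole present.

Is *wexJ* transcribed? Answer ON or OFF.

Indole is present, so QuvZ is inactive.
Cu²⁺ is present, so SibP is inactive.
Required activator SibP is absent, so *pexX* is not transcribed.
So PexX is not produced.
Quinate is absent, so IrpX is active.
With repressor IrpX bound, *mibT* is not transcribed.
So MibT is not produced.
Malonate is absent, so WexF is inactive.
Required activator WexF is absent, so *jovS* is not transcribed.
So JovS is not produced.
With no repressor bound, *sovZ* is transcribed.
So SovZ is produced and active.
With repressor SovZ bound, *qilG* is not transcribed.
So QilG is not produced.
Diaminopimelate is present, so FenK is active.
Ornithine is absent, so FubB is inactive.
With repressor FenK bound, *wexJ* is not transcribed.

OFF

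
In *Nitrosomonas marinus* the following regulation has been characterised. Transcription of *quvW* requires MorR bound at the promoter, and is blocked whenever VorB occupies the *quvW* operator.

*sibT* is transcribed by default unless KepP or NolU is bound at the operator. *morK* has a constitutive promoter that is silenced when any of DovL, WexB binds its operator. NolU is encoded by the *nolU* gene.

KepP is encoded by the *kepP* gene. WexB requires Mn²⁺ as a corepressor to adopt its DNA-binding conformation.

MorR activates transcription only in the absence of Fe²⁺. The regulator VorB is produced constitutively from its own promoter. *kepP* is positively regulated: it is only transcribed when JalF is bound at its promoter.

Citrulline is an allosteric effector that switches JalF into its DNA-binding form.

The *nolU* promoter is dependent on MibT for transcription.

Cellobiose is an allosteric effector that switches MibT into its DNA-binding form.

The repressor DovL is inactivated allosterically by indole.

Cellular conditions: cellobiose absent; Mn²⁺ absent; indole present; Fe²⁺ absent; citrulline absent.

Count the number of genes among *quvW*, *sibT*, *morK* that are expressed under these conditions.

2

VorB is produced constitutively and is active.
Fe²⁺ is absent, so MorR is active.
With repressor VorB bound, *quvW* is not transcribed.
→ *quvW* is OFF.
Citrulline is absent, so JalF is inactive.
Required activator JalF is absent, so *kepP* is not transcribed.
So KepP is not produced.
Cellobiose is absent, so MibT is inactive.
Required activator MibT is absent, so *nolU* is not transcribed.
So NolU is not produced.
With no repressor bound, *sibT* is transcribed.
→ *sibT* is ON.
Indole is present, so DovL is inactive.
Mn²⁺ is absent, so WexB is inactive.
With no repressor bound, *morK* is transcribed.
→ *morK* is ON.
2 of the 3 genes are transcribed.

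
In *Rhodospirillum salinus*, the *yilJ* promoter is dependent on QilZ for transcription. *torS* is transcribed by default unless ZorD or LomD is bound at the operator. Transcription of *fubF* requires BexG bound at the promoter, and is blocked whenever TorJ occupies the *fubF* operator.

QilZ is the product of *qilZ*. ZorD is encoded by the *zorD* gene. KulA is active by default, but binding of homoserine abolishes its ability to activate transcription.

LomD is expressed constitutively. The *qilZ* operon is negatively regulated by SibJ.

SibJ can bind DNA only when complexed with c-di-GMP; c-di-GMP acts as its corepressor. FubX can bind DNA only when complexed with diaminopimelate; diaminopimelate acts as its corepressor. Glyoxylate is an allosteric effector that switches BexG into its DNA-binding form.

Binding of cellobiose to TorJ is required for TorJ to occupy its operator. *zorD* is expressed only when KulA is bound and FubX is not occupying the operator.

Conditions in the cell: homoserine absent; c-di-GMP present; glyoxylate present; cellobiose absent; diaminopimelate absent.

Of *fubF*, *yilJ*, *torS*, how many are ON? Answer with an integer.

Cellobiose is absent, so TorJ is inactive.
Glyoxylate is present, so BexG is active.
No repressor is bound and BexG is active, so *fubF* is transcribed.
→ *fubF* is ON.
c-di-GMP is present, so SibJ is active.
With repressor SibJ bound, *qilZ* is not transcribed.
So QilZ is not produced.
Required activator QilZ is absent, so *yilJ* is not transcribed.
→ *yilJ* is OFF.
Diaminopimelate is absent, so FubX is inactive.
Homoserine is absent, so KulA is active.
No repressor is bound and KulA is active, so *zorD* is transcribed.
So ZorD is produced and active.
LomD is produced constitutively and is active.
With repressor ZorD bound, *torS* is not transcribed.
→ *torS* is OFF.
1 of the 3 genes is transcribed.

1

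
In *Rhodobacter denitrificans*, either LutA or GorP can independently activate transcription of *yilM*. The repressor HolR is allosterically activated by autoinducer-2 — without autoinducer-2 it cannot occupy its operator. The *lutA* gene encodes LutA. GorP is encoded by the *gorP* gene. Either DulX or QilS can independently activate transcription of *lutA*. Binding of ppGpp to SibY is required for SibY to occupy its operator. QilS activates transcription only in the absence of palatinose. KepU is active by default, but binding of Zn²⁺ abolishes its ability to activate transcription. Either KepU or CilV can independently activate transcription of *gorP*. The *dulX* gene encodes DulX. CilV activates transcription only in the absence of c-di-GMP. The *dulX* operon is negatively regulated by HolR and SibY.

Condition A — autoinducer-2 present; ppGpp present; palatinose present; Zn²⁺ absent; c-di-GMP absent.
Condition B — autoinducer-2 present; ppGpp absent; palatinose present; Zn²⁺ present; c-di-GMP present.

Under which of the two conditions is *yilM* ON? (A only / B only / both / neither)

A only

Condition A:
Autoinducer-2 is present, so HolR is active.
ppGpp is present, so SibY is active.
With repressor HolR bound, *dulX* is not transcribed.
So DulX is not produced.
Palatinose is present, so QilS is inactive.
No activator is available at the *lutA* promoter, so *lutA* is not transcribed.
So LutA is not produced.
Zn²⁺ is absent, so KepU is active.
c-di-GMP is absent, so CilV is active.
Activator KepU is present, so *gorP* is transcribed.
So GorP is produced and active.
Activator GorP is present, so *yilM* is transcribed.
→ *yilM* is ON in A.
Condition B:
Autoinducer-2 is present, so HolR is active.
ppGpp is absent, so SibY is inactive.
With repressor HolR bound, *dulX* is not transcribed.
So DulX is not produced.
Palatinose is present, so QilS is inactive.
No activator is available at the *lutA* promoter, so *lutA* is not transcribed.
So LutA is not produced.
Zn²⁺ is present, so KepU is inactive.
c-di-GMP is present, so CilV is inactive.
No activator is available at the *gorP* promoter, so *gorP* is not transcribed.
So GorP is not produced.
No activator is available at the *yilM* promoter, so *yilM* is not transcribed.
→ *yilM* is OFF in B.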